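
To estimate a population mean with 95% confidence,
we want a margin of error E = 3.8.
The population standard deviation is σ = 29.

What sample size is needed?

Answer: n = 224

Derivation:
z_0.025 = 1.960
n = (z×σ/E)² = (1.960×29/3.8)²
n = 223.7386
Round up: n = 224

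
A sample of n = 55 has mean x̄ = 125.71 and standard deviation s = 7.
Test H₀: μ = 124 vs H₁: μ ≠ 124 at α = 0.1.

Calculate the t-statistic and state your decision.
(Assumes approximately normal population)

df = n - 1 = 54
SE = s/√n = 7/√55 = 0.9439
t = (x̄ - μ₀)/SE = (125.71 - 124)/0.9439 = 1.8116
Critical value: t_{0.05,54} = ±1.674
p-value ≈ 0.0756
Decision: reject H₀

Answer: t = 1.8116, reject H₀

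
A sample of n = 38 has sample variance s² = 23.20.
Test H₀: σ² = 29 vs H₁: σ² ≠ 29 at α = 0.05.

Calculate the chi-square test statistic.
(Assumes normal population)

Answer: χ² = 29.6000, fail to reject H₀

Derivation:
df = n - 1 = 37
χ² = (n-1)s²/σ₀² = 37×23.20/29 = 29.6000
Critical values: χ²_{0.975,37} = 22.106, χ²_{0.025,37} = 55.668
Rejection region: χ² < 22.106 or χ² > 55.668
Decision: fail to reject H₀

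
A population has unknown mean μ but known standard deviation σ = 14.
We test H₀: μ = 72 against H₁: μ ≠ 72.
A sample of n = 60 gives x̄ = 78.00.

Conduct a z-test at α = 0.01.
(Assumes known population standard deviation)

Standard error: SE = σ/√n = 14/√60 = 1.8074
z-statistic: z = (x̄ - μ₀)/SE = (78.00 - 72)/1.8074 = 3.3197
Critical value: ±2.576
p-value = 0.0009
Decision: reject H₀

Answer: z = 3.3197, reject H₀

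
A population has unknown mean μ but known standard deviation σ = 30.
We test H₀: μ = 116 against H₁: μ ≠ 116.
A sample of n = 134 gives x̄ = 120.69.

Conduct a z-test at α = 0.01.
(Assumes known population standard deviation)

Answer: z = 1.8097, fail to reject H₀

Derivation:
Standard error: SE = σ/√n = 30/√134 = 2.5916
z-statistic: z = (x̄ - μ₀)/SE = (120.69 - 116)/2.5916 = 1.8097
Critical value: ±2.576
p-value = 0.0703
Decision: fail to reject H₀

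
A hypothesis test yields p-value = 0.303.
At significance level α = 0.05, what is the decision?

Compare p-value to α:
0.303 ≥ 0.05
Decision: fail to reject H₀

Answer: fail to reject H₀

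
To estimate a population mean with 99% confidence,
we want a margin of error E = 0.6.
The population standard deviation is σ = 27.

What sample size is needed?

Answer: n = 13438

Derivation:
z_0.005 = 2.576
n = (z×σ/E)² = (2.576×27/0.6)²
n = 13437.4464
Round up: n = 13438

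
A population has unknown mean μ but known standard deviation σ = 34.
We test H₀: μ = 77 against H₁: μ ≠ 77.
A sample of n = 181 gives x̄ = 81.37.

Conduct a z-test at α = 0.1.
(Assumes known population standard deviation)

Answer: z = 1.7292, reject H₀

Derivation:
Standard error: SE = σ/√n = 34/√181 = 2.5272
z-statistic: z = (x̄ - μ₀)/SE = (81.37 - 77)/2.5272 = 1.7292
Critical value: ±1.645
p-value = 0.0838
Decision: reject H₀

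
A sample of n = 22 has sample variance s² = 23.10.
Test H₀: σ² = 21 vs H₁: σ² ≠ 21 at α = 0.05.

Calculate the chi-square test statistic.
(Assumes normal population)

df = n - 1 = 21
χ² = (n-1)s²/σ₀² = 21×23.10/21 = 23.1000
Critical values: χ²_{0.975,21} = 10.283, χ²_{0.025,21} = 35.479
Rejection region: χ² < 10.283 or χ² > 35.479
Decision: fail to reject H₀

Answer: χ² = 23.1000, fail to reject H₀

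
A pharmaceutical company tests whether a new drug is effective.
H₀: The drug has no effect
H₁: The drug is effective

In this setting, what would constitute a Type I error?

Answer: Concluding the drug is effective when it actually has no effect

Derivation:
Type I error (α): Rejecting H₀ when H₀ is true
Type II error (β): Failing to reject H₀ when H₁ is true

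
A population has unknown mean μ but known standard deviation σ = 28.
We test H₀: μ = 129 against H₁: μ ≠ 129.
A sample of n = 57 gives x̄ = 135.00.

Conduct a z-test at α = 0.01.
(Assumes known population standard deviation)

Answer: z = 1.6178, fail to reject H₀

Derivation:
Standard error: SE = σ/√n = 28/√57 = 3.7087
z-statistic: z = (x̄ - μ₀)/SE = (135.00 - 129)/3.7087 = 1.6178
Critical value: ±2.576
p-value = 0.1057
Decision: fail to reject H₀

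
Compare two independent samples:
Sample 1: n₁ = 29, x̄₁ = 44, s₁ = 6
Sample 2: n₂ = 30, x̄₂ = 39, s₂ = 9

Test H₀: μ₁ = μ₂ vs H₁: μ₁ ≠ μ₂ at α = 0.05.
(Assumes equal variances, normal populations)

Answer: t = 2.5019, reject H₀

Derivation:
Pooled variance: s²_p = [28×6² + 29×9²]/(57) = 58.8947
s_p = 7.6743
SE = s_p×√(1/n₁ + 1/n₂) = 7.6743×√(1/29 + 1/30) = 1.9985
t = (x̄₁ - x̄₂)/SE = (44 - 39)/1.9985 = 2.5019
df = 57, t-critical = ±2.002
Decision: reject H₀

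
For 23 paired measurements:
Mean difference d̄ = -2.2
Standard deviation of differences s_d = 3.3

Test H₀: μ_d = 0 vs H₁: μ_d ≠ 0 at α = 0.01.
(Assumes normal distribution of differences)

Answer: t = -3.1972, reject H₀

Derivation:
df = n - 1 = 22
SE = s_d/√n = 3.3/√23 = 0.6881
t = d̄/SE = -2.2/0.6881 = -3.1972
Critical value: t_{0.005,22} = ±2.819
p-value ≈ 0.0042
Decision: reject H₀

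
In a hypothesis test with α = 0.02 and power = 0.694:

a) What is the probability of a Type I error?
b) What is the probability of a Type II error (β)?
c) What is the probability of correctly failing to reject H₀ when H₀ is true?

Answer: a) 0.02, b) 0.306, c) 0.98

Derivation:
a) Type I error probability = α = 0.02
b) Power = P(reject H₀ | H₁ true) = 1 - β = 0.694, so Type II error probability = β = 1 - Power = 0.306
c) P(fail to reject H₀ | H₀ true) = 1 - α = 0.98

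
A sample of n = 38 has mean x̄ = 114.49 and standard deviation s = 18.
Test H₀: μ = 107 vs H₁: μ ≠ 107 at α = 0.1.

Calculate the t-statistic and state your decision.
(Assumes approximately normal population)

df = n - 1 = 37
SE = s/√n = 18/√38 = 2.9200
t = (x̄ - μ₀)/SE = (114.49 - 107)/2.9200 = 2.5651
Critical value: t_{0.05,37} = ±1.687
p-value ≈ 0.0145
Decision: reject H₀

Answer: t = 2.5651, reject H₀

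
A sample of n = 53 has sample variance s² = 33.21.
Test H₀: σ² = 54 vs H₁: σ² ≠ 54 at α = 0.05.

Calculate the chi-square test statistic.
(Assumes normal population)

Answer: χ² = 31.9800, reject H₀

Derivation:
df = n - 1 = 52
χ² = (n-1)s²/σ₀² = 52×33.21/54 = 31.9800
Critical values: χ²_{0.975,52} = 33.968, χ²_{0.025,52} = 73.810
Rejection region: χ² < 33.968 or χ² > 73.810
Decision: reject H₀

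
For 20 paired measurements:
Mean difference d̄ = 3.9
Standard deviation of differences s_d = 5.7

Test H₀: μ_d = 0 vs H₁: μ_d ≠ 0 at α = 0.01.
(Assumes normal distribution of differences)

Answer: t = 3.0598, reject H₀

Derivation:
df = n - 1 = 19
SE = s_d/√n = 5.7/√20 = 1.2746
t = d̄/SE = 3.9/1.2746 = 3.0598
Critical value: t_{0.005,19} = ±2.861
p-value ≈ 0.0064
Decision: reject H₀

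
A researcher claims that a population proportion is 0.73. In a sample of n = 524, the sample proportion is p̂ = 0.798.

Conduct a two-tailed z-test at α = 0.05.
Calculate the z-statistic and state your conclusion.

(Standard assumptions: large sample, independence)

H₀: p = 0.73, H₁: p ≠ 0.73
Standard error: SE = √(p₀(1-p₀)/n) = √(0.73×0.27/524) = 0.019394
z-statistic: z = (p̂ - p₀)/SE = (0.798 - 0.73)/0.019394 = 3.5062
Critical value: z_0.025 = ±1.960
p-value = 0.0005
Decision: reject H₀ at α = 0.05

Answer: z = 3.5062, reject H₀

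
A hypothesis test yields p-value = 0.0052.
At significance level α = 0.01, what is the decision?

Compare p-value to α:
0.0052 < 0.01
Decision: reject H₀

Answer: reject H₀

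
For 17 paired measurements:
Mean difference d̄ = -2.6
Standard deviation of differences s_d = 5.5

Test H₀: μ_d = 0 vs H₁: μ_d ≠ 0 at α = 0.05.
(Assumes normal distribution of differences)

df = n - 1 = 16
SE = s_d/√n = 5.5/√17 = 1.3339
t = d̄/SE = -2.6/1.3339 = -1.9492
Critical value: t_{0.025,16} = ±2.120
p-value ≈ 0.0690
Decision: fail to reject H₀

Answer: t = -1.9492, fail to reject H₀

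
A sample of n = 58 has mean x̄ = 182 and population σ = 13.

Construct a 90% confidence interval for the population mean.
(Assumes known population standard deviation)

Confidence level: 90%, α = 0.1
z_0.05 = 1.645
SE = σ/√n = 13/√58 = 1.7070
Margin of error = 1.645 × 1.7070 = 2.8080
CI: x̄ ± margin = 182 ± 2.8080
CI: (179.1920, 184.8080)

Answer: (179.1920, 184.8080)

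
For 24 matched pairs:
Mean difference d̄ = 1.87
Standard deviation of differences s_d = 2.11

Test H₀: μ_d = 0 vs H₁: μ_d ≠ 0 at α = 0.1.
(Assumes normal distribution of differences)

Answer: t = 4.3418, reject H₀

Derivation:
df = n - 1 = 23
SE = s_d/√n = 2.11/√24 = 0.4307
t = d̄/SE = 1.87/0.4307 = 4.3418
Critical value: t_{0.05,23} = ±1.714
p-value ≈ 0.0002
Decision: reject H₀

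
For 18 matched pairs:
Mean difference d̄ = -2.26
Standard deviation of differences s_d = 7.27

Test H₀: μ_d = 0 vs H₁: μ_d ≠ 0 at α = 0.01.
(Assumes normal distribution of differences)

df = n - 1 = 17
SE = s_d/√n = 7.27/√18 = 1.7136
t = d̄/SE = -2.26/1.7136 = -1.3189
Critical value: t_{0.005,17} = ±2.898
p-value ≈ 0.2047
Decision: fail to reject H₀

Answer: t = -1.3189, fail to reject H₀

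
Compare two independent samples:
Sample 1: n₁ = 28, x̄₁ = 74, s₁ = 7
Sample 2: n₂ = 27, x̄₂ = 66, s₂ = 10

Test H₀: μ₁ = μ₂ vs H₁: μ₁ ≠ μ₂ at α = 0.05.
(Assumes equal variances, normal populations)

Answer: t = 3.4475, reject H₀

Derivation:
Pooled variance: s²_p = [27×7² + 26×10²]/(53) = 74.0189
s_p = 8.6034
SE = s_p×√(1/n₁ + 1/n₂) = 8.6034×√(1/28 + 1/27) = 2.3205
t = (x̄₁ - x̄₂)/SE = (74 - 66)/2.3205 = 3.4475
df = 53, t-critical = ±2.006
Decision: reject H₀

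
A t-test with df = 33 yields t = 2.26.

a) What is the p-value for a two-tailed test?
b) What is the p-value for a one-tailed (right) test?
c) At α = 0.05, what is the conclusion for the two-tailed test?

Answer: a) 0.0305, b) 0.0153, c) reject H₀

Derivation:
Using t-distribution with df = 33:
a) Two-tailed: p = 2×P(T > 2.26) = 0.0305
b) One-tailed: p = P(T > 2.26) = 0.0153
c) 0.0305 < 0.05, reject H₀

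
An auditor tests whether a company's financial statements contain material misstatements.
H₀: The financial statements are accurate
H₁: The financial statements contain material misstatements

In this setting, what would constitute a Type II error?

Answer: Failing to detect material misstatements that are actually present

Derivation:
Type I error (α): Rejecting H₀ when H₀ is true
Type II error (β): Failing to reject H₀ when H₁ is true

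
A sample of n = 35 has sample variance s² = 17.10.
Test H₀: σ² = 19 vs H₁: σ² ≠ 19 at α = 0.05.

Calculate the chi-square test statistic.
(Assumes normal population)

df = n - 1 = 34
χ² = (n-1)s²/σ₀² = 34×17.10/19 = 30.6000
Critical values: χ²_{0.975,34} = 19.806, χ²_{0.025,34} = 51.966
Rejection region: χ² < 19.806 or χ² > 51.966
Decision: fail to reject H₀

Answer: χ² = 30.6000, fail to reject H₀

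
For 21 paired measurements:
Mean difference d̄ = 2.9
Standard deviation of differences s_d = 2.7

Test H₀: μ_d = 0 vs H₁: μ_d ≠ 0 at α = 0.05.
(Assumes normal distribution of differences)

Answer: t = 4.9219, reject H₀

Derivation:
df = n - 1 = 20
SE = s_d/√n = 2.7/√21 = 0.5892
t = d̄/SE = 2.9/0.5892 = 4.9219
Critical value: t_{0.025,20} = ±2.086
p-value ≈ 0.0001
Decision: reject H₀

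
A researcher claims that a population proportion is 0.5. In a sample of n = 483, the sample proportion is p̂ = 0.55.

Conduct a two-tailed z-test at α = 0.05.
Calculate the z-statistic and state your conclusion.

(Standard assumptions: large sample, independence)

Answer: z = 2.1977, reject H₀

Derivation:
H₀: p = 0.5, H₁: p ≠ 0.5
Standard error: SE = √(p₀(1-p₀)/n) = √(0.5×0.5/483) = 0.022751
z-statistic: z = (p̂ - p₀)/SE = (0.55 - 0.5)/0.022751 = 2.1977
Critical value: z_0.025 = ±1.960
p-value = 0.0280
Decision: reject H₀ at α = 0.05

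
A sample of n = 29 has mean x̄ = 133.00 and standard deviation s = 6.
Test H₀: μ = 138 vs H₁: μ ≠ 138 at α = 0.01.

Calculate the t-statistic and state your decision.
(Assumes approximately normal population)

df = n - 1 = 28
SE = s/√n = 6/√29 = 1.1142
t = (x̄ - μ₀)/SE = (133.00 - 138)/1.1142 = -4.4875
Critical value: t_{0.005,28} = ±2.763
p-value ≈ 0.0001
Decision: reject H₀

Answer: t = -4.4875, reject H₀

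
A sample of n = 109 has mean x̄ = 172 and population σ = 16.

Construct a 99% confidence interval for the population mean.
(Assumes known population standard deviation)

Answer: (168.0523, 175.9477)

Derivation:
Confidence level: 99%, α = 0.01
z_0.005 = 2.576
SE = σ/√n = 16/√109 = 1.5325
Margin of error = 2.576 × 1.5325 = 3.9477
CI: x̄ ± margin = 172 ± 3.9477
CI: (168.0523, 175.9477)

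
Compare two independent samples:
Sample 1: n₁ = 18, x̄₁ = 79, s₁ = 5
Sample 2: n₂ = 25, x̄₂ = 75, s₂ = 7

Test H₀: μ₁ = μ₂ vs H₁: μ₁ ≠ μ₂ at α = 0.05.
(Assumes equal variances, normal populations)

Answer: t = 2.0707, reject H₀

Derivation:
Pooled variance: s²_p = [17×5² + 24×7²]/(41) = 39.0488
s_p = 6.2489
SE = s_p×√(1/n₁ + 1/n₂) = 6.2489×√(1/18 + 1/25) = 1.9317
t = (x̄₁ - x̄₂)/SE = (79 - 75)/1.9317 = 2.0707
df = 41, t-critical = ±2.020
Decision: reject H₀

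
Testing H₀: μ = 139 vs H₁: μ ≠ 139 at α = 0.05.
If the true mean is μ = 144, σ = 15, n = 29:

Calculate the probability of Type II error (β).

Answer: β ≈ 0.5654

Derivation:
SE = σ/√n = 15/√29 = 2.7854
Critical values: μ₀ ± z_0.025×SE = 139 ± 1.960×2.7854
Acceptance region: (133.5406, 144.4594)
Under H₁ (μ = 144): z_high = (144.4594 - 144)/2.7854 = 0.1649, z_low = (133.5406 - 144)/2.7854 = -3.7551
β = P(not reject | H₁) = Φ(0.1649) - Φ(-3.7551) ≈ 0.5654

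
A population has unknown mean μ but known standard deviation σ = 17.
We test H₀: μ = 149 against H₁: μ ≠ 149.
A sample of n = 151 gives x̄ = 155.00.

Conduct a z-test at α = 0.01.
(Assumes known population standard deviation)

Answer: z = 4.3371, reject H₀

Derivation:
Standard error: SE = σ/√n = 17/√151 = 1.3834
z-statistic: z = (x̄ - μ₀)/SE = (155.00 - 149)/1.3834 = 4.3371
Critical value: ±2.576
p-value < 0.0001
Decision: reject H₀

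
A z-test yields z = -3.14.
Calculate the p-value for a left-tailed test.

For z = -3.14:
p = P(Z < -3.14) = Φ(-3.14) = 0.0008

Answer: p-value ≈ 0.0008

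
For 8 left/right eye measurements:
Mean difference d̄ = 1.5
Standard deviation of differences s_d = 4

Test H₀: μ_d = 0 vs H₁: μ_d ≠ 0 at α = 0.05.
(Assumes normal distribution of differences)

Answer: t = 1.0607, fail to reject H₀

Derivation:
df = n - 1 = 7
SE = s_d/√n = 4/√8 = 1.4142
t = d̄/SE = 1.5/1.4142 = 1.0607
Critical value: t_{0.025,7} = ±2.365
p-value ≈ 0.3240
Decision: fail to reject H₀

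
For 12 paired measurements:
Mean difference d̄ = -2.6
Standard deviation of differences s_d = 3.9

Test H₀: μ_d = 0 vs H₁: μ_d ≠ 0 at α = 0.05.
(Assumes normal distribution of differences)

Answer: t = -2.3095, reject H₀

Derivation:
df = n - 1 = 11
SE = s_d/√n = 3.9/√12 = 1.1258
t = d̄/SE = -2.6/1.1258 = -2.3095
Critical value: t_{0.025,11} = ±2.201
p-value ≈ 0.0413
Decision: reject H₀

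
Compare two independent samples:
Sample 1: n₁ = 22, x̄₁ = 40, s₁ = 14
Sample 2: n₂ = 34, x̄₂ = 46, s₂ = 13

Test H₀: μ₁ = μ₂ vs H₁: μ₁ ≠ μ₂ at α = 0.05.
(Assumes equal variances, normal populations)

Answer: t = -1.6367, fail to reject H₀

Derivation:
Pooled variance: s²_p = [21×14² + 33×13²]/(54) = 179.5000
s_p = 13.3978
SE = s_p×√(1/n₁ + 1/n₂) = 13.3978×√(1/22 + 1/34) = 3.6659
t = (x̄₁ - x̄₂)/SE = (40 - 46)/3.6659 = -1.6367
df = 54, t-critical = ±2.005
Decision: fail to reject H₀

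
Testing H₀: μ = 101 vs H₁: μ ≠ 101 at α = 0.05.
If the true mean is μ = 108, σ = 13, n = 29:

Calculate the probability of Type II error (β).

Answer: β ≈ 0.1737

Derivation:
SE = σ/√n = 13/√29 = 2.4140
Critical values: μ₀ ± z_0.025×SE = 101 ± 1.960×2.4140
Acceptance region: (96.2686, 105.7314)
Under H₁ (μ = 108): z_high = (105.7314 - 108)/2.4140 = -0.9398, z_low = (96.2686 - 108)/2.4140 = -4.8597
β = P(not reject | H₁) = Φ(-0.9398) - Φ(-4.8597) ≈ 0.1737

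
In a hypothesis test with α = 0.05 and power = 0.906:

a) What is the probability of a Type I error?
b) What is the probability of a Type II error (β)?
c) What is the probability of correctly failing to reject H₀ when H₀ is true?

Answer: a) 0.05, b) 0.094, c) 0.95

Derivation:
a) Type I error probability = α = 0.05
b) Power = P(reject H₀ | H₁ true) = 1 - β = 0.906, so Type II error probability = β = 1 - Power = 0.094
c) P(fail to reject H₀ | H₀ true) = 1 - α = 0.95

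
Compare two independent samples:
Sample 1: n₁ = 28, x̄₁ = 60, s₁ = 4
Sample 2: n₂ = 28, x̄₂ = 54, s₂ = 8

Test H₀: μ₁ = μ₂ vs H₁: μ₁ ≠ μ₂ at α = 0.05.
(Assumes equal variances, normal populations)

Answer: t = 3.5497, reject H₀

Derivation:
Pooled variance: s²_p = [27×4² + 27×8²]/(54) = 40.0000
s_p = 6.3246
SE = s_p×√(1/n₁ + 1/n₂) = 6.3246×√(1/28 + 1/28) = 1.6903
t = (x̄₁ - x̄₂)/SE = (60 - 54)/1.6903 = 3.5497
df = 54, t-critical = ±2.005
Decision: reject H₀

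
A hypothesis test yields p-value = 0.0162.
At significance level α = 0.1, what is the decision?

Answer: reject H₀

Derivation:
Compare p-value to α:
0.0162 < 0.1
Decision: reject H₀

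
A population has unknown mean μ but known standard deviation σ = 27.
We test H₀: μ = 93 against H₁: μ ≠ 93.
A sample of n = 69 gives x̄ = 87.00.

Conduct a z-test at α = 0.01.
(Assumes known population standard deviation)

Standard error: SE = σ/√n = 27/√69 = 3.2504
z-statistic: z = (x̄ - μ₀)/SE = (87.00 - 93)/3.2504 = -1.8459
Critical value: ±2.576
p-value = 0.0649
Decision: fail to reject H₀

Answer: z = -1.8459, fail to reject H₀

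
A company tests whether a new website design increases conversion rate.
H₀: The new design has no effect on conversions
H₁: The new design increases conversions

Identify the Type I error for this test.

A Type I error (probability α) occurs when we reject a true H₀.
A Type II error (probability β) occurs when we fail to reject a false H₀.

Answer: Switching to a new design that doesn't actually help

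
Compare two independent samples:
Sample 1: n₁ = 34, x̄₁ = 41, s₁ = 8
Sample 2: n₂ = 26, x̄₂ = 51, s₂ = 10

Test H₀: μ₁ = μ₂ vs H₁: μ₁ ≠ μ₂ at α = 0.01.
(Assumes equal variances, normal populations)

Answer: t = -4.3044, reject H₀

Derivation:
Pooled variance: s²_p = [33×8² + 25×10²]/(58) = 79.5172
s_p = 8.9172
SE = s_p×√(1/n₁ + 1/n₂) = 8.9172×√(1/34 + 1/26) = 2.3232
t = (x̄₁ - x̄₂)/SE = (41 - 51)/2.3232 = -4.3044
df = 58, t-critical = ±2.663
Decision: reject H₀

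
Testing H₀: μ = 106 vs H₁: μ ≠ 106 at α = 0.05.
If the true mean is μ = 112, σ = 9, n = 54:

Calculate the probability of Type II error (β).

SE = σ/√n = 9/√54 = 1.2247
Critical values: μ₀ ± z_0.025×SE = 106 ± 1.960×1.2247
Acceptance region: (103.5996, 108.4004)
Under H₁ (μ = 112): z_high = (108.4004 - 112)/1.2247 = -2.9392, z_low = (103.5996 - 112)/1.2247 = -6.8591
β = P(not reject | H₁) = Φ(-2.9392) - Φ(-6.8591) ≈ 0.0016

Answer: β ≈ 0.0016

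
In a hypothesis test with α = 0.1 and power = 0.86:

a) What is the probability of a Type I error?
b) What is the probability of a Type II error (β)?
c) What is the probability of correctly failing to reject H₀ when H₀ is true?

a) Type I error probability = α = 0.1
b) Power = P(reject H₀ | H₁ true) = 1 - β = 0.86, so Type II error probability = β = 1 - Power = 0.14
c) P(fail to reject H₀ | H₀ true) = 1 - α = 0.9

Answer: a) 0.1, b) 0.14, c) 0.9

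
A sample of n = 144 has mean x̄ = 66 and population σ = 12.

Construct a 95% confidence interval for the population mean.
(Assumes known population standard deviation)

Answer: (64.0400, 67.9600)

Derivation:
Confidence level: 95%, α = 0.05
z_0.025 = 1.960
SE = σ/√n = 12/√144 = 1.0000
Margin of error = 1.960 × 1.0000 = 1.9600
CI: x̄ ± margin = 66 ± 1.9600
CI: (64.0400, 67.9600)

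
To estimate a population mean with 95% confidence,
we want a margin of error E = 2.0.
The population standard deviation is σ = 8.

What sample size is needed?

Answer: n = 62

Derivation:
z_0.025 = 1.960
n = (z×σ/E)² = (1.960×8/2.0)²
n = 61.4656
Round up: n = 62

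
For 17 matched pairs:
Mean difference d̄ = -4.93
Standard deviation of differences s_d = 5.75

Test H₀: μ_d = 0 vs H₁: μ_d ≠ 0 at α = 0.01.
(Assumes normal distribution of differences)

Answer: t = -3.5351, reject H₀

Derivation:
df = n - 1 = 16
SE = s_d/√n = 5.75/√17 = 1.3946
t = d̄/SE = -4.93/1.3946 = -3.5351
Critical value: t_{0.005,16} = ±2.921
p-value ≈ 0.0028
Decision: reject H₀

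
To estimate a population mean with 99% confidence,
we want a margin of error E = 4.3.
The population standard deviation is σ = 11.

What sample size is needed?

z_0.005 = 2.576
n = (z×σ/E)² = (2.576×11/4.3)²
n = 43.4250
Round up: n = 44

Answer: n = 44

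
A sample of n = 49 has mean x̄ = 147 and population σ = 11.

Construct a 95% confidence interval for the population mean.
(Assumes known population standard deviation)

Confidence level: 95%, α = 0.05
z_0.025 = 1.960
SE = σ/√n = 11/√49 = 1.5714
Margin of error = 1.960 × 1.5714 = 3.0799
CI: x̄ ± margin = 147 ± 3.0799
CI: (143.9201, 150.0799)

Answer: (143.9201, 150.0799)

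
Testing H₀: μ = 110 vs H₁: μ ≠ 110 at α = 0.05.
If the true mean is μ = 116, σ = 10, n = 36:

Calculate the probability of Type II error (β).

SE = σ/√n = 10/√36 = 1.6667
Critical values: μ₀ ± z_0.025×SE = 110 ± 1.960×1.6667
Acceptance region: (106.7333, 113.2667)
Under H₁ (μ = 116): z_high = (113.2667 - 116)/1.6667 = -1.6399, z_low = (106.7333 - 116)/1.6667 = -5.5599
β = P(not reject | H₁) = Φ(-1.6399) - Φ(-5.5599) ≈ 0.0505

Answer: β ≈ 0.0505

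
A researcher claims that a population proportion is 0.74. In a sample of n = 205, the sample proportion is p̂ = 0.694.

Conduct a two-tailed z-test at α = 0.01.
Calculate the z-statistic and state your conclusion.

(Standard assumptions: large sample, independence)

Answer: z = -1.5015, fail to reject H₀

Derivation:
H₀: p = 0.74, H₁: p ≠ 0.74
Standard error: SE = √(p₀(1-p₀)/n) = √(0.74×0.26/205) = 0.030636
z-statistic: z = (p̂ - p₀)/SE = (0.694 - 0.74)/0.030636 = -1.5015
Critical value: z_0.005 = ±2.576
p-value = 0.1332
Decision: fail to reject H₀ at α = 0.01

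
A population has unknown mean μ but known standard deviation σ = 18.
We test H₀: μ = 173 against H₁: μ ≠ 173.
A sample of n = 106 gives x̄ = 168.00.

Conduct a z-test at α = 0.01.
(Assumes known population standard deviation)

Standard error: SE = σ/√n = 18/√106 = 1.7483
z-statistic: z = (x̄ - μ₀)/SE = (168.00 - 173)/1.7483 = -2.8599
Critical value: ±2.576
p-value = 0.0042
Decision: reject H₀

Answer: z = -2.8599, reject H₀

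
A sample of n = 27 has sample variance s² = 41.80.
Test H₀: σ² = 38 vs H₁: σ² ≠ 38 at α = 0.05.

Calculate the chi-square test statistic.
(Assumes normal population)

Answer: χ² = 28.6000, fail to reject H₀

Derivation:
df = n - 1 = 26
χ² = (n-1)s²/σ₀² = 26×41.80/38 = 28.6000
Critical values: χ²_{0.975,26} = 13.844, χ²_{0.025,26} = 41.923
Rejection region: χ² < 13.844 or χ² > 41.923
Decision: fail to reject H₀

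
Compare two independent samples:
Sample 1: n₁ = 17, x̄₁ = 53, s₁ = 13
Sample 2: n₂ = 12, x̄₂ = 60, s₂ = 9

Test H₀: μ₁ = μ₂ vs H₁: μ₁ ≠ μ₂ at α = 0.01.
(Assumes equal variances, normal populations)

Answer: t = -1.6090, fail to reject H₀

Derivation:
Pooled variance: s²_p = [16×13² + 11×9²]/(27) = 133.1481
s_p = 11.5390
SE = s_p×√(1/n₁ + 1/n₂) = 11.5390×√(1/17 + 1/12) = 4.3506
t = (x̄₁ - x̄₂)/SE = (53 - 60)/4.3506 = -1.6090
df = 27, t-critical = ±2.771
Decision: fail to reject H₀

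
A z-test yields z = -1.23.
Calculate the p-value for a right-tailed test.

Answer: p-value ≈ 0.8907

Derivation:
For z = -1.23:
p = P(Z > -1.23) = 1 - Φ(-1.23) = 0.8907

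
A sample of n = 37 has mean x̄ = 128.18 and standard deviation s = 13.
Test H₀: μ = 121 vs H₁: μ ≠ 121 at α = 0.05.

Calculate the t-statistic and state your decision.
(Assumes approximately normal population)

df = n - 1 = 36
SE = s/√n = 13/√37 = 2.1372
t = (x̄ - μ₀)/SE = (128.18 - 121)/2.1372 = 3.3595
Critical value: t_{0.025,36} = ±2.028
p-value ≈ 0.0019
Decision: reject H₀

Answer: t = 3.3595, reject H₀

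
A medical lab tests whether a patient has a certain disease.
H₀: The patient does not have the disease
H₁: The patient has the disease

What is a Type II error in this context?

Type I error: rejecting H₀ when it is actually true (false positive).
Type II error: failing to reject H₀ when H₁ is actually true (false negative).

Answer: Failing to diagnose a patient who actually has the disease (false negative)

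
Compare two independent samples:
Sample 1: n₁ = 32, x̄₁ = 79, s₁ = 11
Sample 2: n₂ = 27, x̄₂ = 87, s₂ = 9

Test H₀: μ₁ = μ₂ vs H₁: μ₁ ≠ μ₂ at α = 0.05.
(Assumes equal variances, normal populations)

Answer: t = -3.0201, reject H₀

Derivation:
Pooled variance: s²_p = [31×11² + 26×9²]/(57) = 102.7544
s_p = 10.1368
SE = s_p×√(1/n₁ + 1/n₂) = 10.1368×√(1/32 + 1/27) = 2.6489
t = (x̄₁ - x̄₂)/SE = (79 - 87)/2.6489 = -3.0201
df = 57, t-critical = ±2.002
Decision: reject H₀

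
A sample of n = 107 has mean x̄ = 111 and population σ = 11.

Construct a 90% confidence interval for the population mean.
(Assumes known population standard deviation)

Confidence level: 90%, α = 0.1
z_0.05 = 1.645
SE = σ/√n = 11/√107 = 1.0634
Margin of error = 1.645 × 1.0634 = 1.7493
CI: x̄ ± margin = 111 ± 1.7493
CI: (109.2507, 112.7493)

Answer: (109.2507, 112.7493)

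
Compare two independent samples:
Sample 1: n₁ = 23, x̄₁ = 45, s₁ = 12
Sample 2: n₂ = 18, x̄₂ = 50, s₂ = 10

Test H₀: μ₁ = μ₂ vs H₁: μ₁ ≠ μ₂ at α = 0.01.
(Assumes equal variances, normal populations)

Pooled variance: s²_p = [22×12² + 17×10²]/(39) = 124.8205
s_p = 11.1723
SE = s_p×√(1/n₁ + 1/n₂) = 11.1723×√(1/23 + 1/18) = 3.5159
t = (x̄₁ - x̄₂)/SE = (45 - 50)/3.5159 = -1.4221
df = 39, t-critical = ±2.708
Decision: fail to reject H₀

Answer: t = -1.4221, fail to reject H₀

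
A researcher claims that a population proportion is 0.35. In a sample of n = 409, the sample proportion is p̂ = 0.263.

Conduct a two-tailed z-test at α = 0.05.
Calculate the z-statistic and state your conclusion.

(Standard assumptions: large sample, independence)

Answer: z = -3.6888, reject H₀

Derivation:
H₀: p = 0.35, H₁: p ≠ 0.35
Standard error: SE = √(p₀(1-p₀)/n) = √(0.35×0.65/409) = 0.023585
z-statistic: z = (p̂ - p₀)/SE = (0.263 - 0.35)/0.023585 = -3.6888
Critical value: z_0.025 = ±1.960
p-value = 0.0002
Decision: reject H₀ at α = 0.05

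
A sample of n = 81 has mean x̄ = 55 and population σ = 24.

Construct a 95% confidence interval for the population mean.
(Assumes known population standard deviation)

Confidence level: 95%, α = 0.05
z_0.025 = 1.960
SE = σ/√n = 24/√81 = 2.6667
Margin of error = 1.960 × 2.6667 = 5.2267
CI: x̄ ± margin = 55 ± 5.2267
CI: (49.7733, 60.2267)

Answer: (49.7733, 60.2267)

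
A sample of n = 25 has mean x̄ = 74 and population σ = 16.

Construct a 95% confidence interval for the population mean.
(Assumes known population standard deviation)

Answer: (67.7280, 80.2720)

Derivation:
Confidence level: 95%, α = 0.05
z_0.025 = 1.960
SE = σ/√n = 16/√25 = 3.2000
Margin of error = 1.960 × 3.2000 = 6.2720
CI: x̄ ± margin = 74 ± 6.2720
CI: (67.7280, 80.2720)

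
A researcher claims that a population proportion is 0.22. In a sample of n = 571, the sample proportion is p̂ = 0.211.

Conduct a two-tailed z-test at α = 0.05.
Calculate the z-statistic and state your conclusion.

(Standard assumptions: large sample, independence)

Answer: z = -0.5192, fail to reject H₀

Derivation:
H₀: p = 0.22, H₁: p ≠ 0.22
Standard error: SE = √(p₀(1-p₀)/n) = √(0.22×0.78/571) = 0.017336
z-statistic: z = (p̂ - p₀)/SE = (0.211 - 0.22)/0.017336 = -0.5192
Critical value: z_0.025 = ±1.960
p-value = 0.6036
Decision: fail to reject H₀ at α = 0.05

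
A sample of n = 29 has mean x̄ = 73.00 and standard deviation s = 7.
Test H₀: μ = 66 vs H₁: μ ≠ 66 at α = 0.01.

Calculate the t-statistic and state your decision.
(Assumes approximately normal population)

df = n - 1 = 28
SE = s/√n = 7/√29 = 1.2999
t = (x̄ - μ₀)/SE = (73.00 - 66)/1.2999 = 5.3850
Critical value: t_{0.005,28} = ±2.763
p-value < 0.0001
Decision: reject H₀

Answer: t = 5.3850, reject H₀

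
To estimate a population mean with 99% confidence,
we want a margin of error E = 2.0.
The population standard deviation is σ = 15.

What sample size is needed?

z_0.005 = 2.576
n = (z×σ/E)² = (2.576×15/2.0)²
n = 373.2624
Round up: n = 374

Answer: n = 374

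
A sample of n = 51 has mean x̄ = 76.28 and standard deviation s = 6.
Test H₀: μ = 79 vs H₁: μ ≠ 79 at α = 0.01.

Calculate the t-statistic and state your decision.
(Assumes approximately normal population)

df = n - 1 = 50
SE = s/√n = 6/√51 = 0.8402
t = (x̄ - μ₀)/SE = (76.28 - 79)/0.8402 = -3.2373
Critical value: t_{0.005,50} = ±2.678
p-value ≈ 0.0021
Decision: reject H₀

Answer: t = -3.2373, reject H₀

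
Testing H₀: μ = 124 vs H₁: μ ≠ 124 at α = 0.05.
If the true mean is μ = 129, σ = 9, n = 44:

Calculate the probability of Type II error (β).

SE = σ/√n = 9/√44 = 1.3568
Critical values: μ₀ ± z_0.025×SE = 124 ± 1.960×1.3568
Acceptance region: (121.3407, 126.6593)
Under H₁ (μ = 129): z_high = (126.6593 - 129)/1.3568 = -1.7252, z_low = (121.3407 - 129)/1.3568 = -5.6451
β = P(not reject | H₁) = Φ(-1.7252) - Φ(-5.6451) ≈ 0.0422

Answer: β ≈ 0.0422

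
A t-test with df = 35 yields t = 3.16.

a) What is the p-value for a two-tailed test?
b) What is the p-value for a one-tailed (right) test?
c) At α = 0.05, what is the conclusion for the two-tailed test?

Answer: a) 0.0032, b) 0.0016, c) reject H₀

Derivation:
Using t-distribution with df = 35:
a) Two-tailed: p = 2×P(T > 3.16) = 0.0032
b) One-tailed: p = P(T > 3.16) = 0.0016
c) 0.0032 < 0.05, reject H₀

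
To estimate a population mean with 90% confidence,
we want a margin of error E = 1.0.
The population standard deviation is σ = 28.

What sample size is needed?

Answer: n = 2122

Derivation:
z_0.05 = 1.645
n = (z×σ/E)² = (1.645×28/1.0)²
n = 2121.5236
Round up: n = 2122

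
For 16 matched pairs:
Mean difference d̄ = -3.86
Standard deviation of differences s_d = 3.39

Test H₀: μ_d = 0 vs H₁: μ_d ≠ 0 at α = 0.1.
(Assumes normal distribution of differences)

df = n - 1 = 15
SE = s_d/√n = 3.39/√16 = 0.8475
t = d̄/SE = -3.86/0.8475 = -4.5546
Critical value: t_{0.05,15} = ±1.753
p-value ≈ 0.0004
Decision: reject H₀

Answer: t = -4.5546, reject H₀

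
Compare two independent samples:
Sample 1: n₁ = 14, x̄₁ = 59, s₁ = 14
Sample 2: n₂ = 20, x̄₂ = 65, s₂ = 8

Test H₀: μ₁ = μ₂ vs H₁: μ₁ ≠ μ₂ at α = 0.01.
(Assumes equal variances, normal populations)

Pooled variance: s²_p = [13×14² + 19×8²]/(32) = 117.6250
s_p = 10.8455
SE = s_p×√(1/n₁ + 1/n₂) = 10.8455×√(1/14 + 1/20) = 3.7793
t = (x̄₁ - x̄₂)/SE = (59 - 65)/3.7793 = -1.5876
df = 32, t-critical = ±2.738
Decision: fail to reject H₀

Answer: t = -1.5876, fail to reject H₀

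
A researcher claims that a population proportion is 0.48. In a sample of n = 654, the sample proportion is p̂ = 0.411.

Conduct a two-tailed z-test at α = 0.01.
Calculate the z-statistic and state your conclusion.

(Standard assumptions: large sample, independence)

H₀: p = 0.48, H₁: p ≠ 0.48
Standard error: SE = √(p₀(1-p₀)/n) = √(0.48×0.52/654) = 0.019536
z-statistic: z = (p̂ - p₀)/SE = (0.411 - 0.48)/0.019536 = -3.5319
Critical value: z_0.005 = ±2.576
p-value = 0.0004
Decision: reject H₀ at α = 0.01

Answer: z = -3.5319, reject H₀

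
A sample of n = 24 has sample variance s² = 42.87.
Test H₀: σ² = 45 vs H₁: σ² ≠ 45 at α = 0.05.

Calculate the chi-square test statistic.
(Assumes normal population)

Answer: χ² = 21.9113, fail to reject H₀

Derivation:
df = n - 1 = 23
χ² = (n-1)s²/σ₀² = 23×42.87/45 = 21.9113
Critical values: χ²_{0.975,23} = 11.689, χ²_{0.025,23} = 38.076
Rejection region: χ² < 11.689 or χ² > 38.076
Decision: fail to reject H₀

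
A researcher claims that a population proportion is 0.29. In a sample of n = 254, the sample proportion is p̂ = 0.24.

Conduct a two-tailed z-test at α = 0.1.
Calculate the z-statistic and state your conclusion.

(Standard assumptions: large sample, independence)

H₀: p = 0.29, H₁: p ≠ 0.29
Standard error: SE = √(p₀(1-p₀)/n) = √(0.29×0.71/254) = 0.028472
z-statistic: z = (p̂ - p₀)/SE = (0.24 - 0.29)/0.028472 = -1.7561
Critical value: z_0.05 = ±1.645
p-value = 0.0791
Decision: reject H₀ at α = 0.1

Answer: z = -1.7561, reject H₀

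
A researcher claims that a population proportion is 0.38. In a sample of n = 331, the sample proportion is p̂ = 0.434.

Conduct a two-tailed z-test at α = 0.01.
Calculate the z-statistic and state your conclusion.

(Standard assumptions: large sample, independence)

H₀: p = 0.38, H₁: p ≠ 0.38
Standard error: SE = √(p₀(1-p₀)/n) = √(0.38×0.62/331) = 0.026679
z-statistic: z = (p̂ - p₀)/SE = (0.434 - 0.38)/0.026679 = 2.0241
Critical value: z_0.005 = ±2.576
p-value = 0.0430
Decision: fail to reject H₀ at α = 0.01

Answer: z = 2.0241, fail to reject H₀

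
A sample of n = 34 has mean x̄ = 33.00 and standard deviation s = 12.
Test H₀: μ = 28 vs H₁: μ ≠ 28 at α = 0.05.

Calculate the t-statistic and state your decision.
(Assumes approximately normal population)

df = n - 1 = 33
SE = s/√n = 12/√34 = 2.0580
t = (x̄ - μ₀)/SE = (33.00 - 28)/2.0580 = 2.4295
Critical value: t_{0.025,33} = ±2.035
p-value ≈ 0.0207
Decision: reject H₀

Answer: t = 2.4295, reject H₀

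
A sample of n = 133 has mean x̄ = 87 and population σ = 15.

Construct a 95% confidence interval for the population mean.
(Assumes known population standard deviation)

Confidence level: 95%, α = 0.05
z_0.025 = 1.960
SE = σ/√n = 15/√133 = 1.3007
Margin of error = 1.960 × 1.3007 = 2.5494
CI: x̄ ± margin = 87 ± 2.5494
CI: (84.4506, 89.5494)

Answer: (84.4506, 89.5494)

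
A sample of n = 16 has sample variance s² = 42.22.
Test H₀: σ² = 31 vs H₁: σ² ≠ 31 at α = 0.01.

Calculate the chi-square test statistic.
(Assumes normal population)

Answer: χ² = 20.4290, fail to reject H₀

Derivation:
df = n - 1 = 15
χ² = (n-1)s²/σ₀² = 15×42.22/31 = 20.4290
Critical values: χ²_{0.995,15} = 4.601, χ²_{0.005,15} = 32.801
Rejection region: χ² < 4.601 or χ² > 32.801
Decision: fail to reject H₀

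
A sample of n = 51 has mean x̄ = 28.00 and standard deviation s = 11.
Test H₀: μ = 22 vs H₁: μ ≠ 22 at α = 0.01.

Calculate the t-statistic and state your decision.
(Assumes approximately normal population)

Answer: t = 3.8953, reject H₀

Derivation:
df = n - 1 = 50
SE = s/√n = 11/√51 = 1.5403
t = (x̄ - μ₀)/SE = (28.00 - 22)/1.5403 = 3.8953
Critical value: t_{0.005,50} = ±2.678
p-value ≈ 0.0003
Decision: reject H₀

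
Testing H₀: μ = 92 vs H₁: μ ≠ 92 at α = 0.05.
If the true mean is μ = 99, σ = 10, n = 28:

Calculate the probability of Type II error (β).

Answer: β ≈ 0.0406

Derivation:
SE = σ/√n = 10/√28 = 1.8898
Critical values: μ₀ ± z_0.025×SE = 92 ± 1.960×1.8898
Acceptance region: (88.2960, 95.7040)
Under H₁ (μ = 99): z_high = (95.7040 - 99)/1.8898 = -1.7441, z_low = (88.2960 - 99)/1.8898 = -5.6641
β = P(not reject | H₁) = Φ(-1.7441) - Φ(-5.6641) ≈ 0.0406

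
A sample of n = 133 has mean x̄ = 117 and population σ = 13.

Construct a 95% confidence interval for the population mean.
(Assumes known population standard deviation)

Confidence level: 95%, α = 0.05
z_0.025 = 1.960
SE = σ/√n = 13/√133 = 1.1272
Margin of error = 1.960 × 1.1272 = 2.2093
CI: x̄ ± margin = 117 ± 2.2093
CI: (114.7907, 119.2093)

Answer: (114.7907, 119.2093)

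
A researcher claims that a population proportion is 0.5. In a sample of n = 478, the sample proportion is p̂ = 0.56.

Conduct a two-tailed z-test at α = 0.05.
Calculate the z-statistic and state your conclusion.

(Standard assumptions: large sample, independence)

H₀: p = 0.5, H₁: p ≠ 0.5
Standard error: SE = √(p₀(1-p₀)/n) = √(0.5×0.5/478) = 0.022869
z-statistic: z = (p̂ - p₀)/SE = (0.56 - 0.5)/0.022869 = 2.6236
Critical value: z_0.025 = ±1.960
p-value = 0.0087
Decision: reject H₀ at α = 0.05

Answer: z = 2.6236, reject H₀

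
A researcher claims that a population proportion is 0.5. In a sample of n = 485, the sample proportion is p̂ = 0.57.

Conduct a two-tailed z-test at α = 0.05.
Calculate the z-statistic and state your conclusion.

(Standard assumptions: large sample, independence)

Answer: z = 3.0832, reject H₀

Derivation:
H₀: p = 0.5, H₁: p ≠ 0.5
Standard error: SE = √(p₀(1-p₀)/n) = √(0.5×0.5/485) = 0.022704
z-statistic: z = (p̂ - p₀)/SE = (0.57 - 0.5)/0.022704 = 3.0832
Critical value: z_0.025 = ±1.960
p-value = 0.0020
Decision: reject H₀ at α = 0.05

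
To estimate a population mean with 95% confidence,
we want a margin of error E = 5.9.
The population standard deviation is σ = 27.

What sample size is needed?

Answer: n = 81

Derivation:
z_0.025 = 1.960
n = (z×σ/E)² = (1.960×27/5.9)²
n = 80.4518
Round up: n = 81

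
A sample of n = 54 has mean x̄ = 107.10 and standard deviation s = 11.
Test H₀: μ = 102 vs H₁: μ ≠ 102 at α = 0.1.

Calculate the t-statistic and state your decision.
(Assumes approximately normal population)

Answer: t = 3.4070, reject H₀

Derivation:
df = n - 1 = 53
SE = s/√n = 11/√54 = 1.4969
t = (x̄ - μ₀)/SE = (107.10 - 102)/1.4969 = 3.4070
Critical value: t_{0.05,53} = ±1.674
p-value ≈ 0.0013
Decision: reject H₀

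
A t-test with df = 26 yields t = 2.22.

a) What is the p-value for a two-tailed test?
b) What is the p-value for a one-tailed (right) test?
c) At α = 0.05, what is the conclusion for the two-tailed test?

Using t-distribution with df = 26:
a) Two-tailed: p = 2×P(T > 2.22) = 0.0353
b) One-tailed: p = P(T > 2.22) = 0.0177
c) 0.0353 < 0.05, reject H₀

Answer: a) 0.0353, b) 0.0177, c) reject H₀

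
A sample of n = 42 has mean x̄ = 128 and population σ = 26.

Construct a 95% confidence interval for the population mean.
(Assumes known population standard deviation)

Answer: (120.1367, 135.8633)

Derivation:
Confidence level: 95%, α = 0.05
z_0.025 = 1.960
SE = σ/√n = 26/√42 = 4.0119
Margin of error = 1.960 × 4.0119 = 7.8633
CI: x̄ ± margin = 128 ± 7.8633
CI: (120.1367, 135.8633)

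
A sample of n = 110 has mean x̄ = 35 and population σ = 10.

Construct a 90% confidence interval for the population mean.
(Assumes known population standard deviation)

Answer: (33.4315, 36.5685)

Derivation:
Confidence level: 90%, α = 0.1
z_0.05 = 1.645
SE = σ/√n = 10/√110 = 0.9535
Margin of error = 1.645 × 0.9535 = 1.5685
CI: x̄ ± margin = 35 ± 1.5685
CI: (33.4315, 36.5685)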